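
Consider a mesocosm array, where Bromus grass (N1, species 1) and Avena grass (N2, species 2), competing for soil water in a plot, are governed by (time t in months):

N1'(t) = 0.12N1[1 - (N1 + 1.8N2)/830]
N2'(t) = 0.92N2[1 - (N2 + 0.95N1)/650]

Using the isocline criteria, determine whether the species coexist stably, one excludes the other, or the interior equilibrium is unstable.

Compare the nullcline intercepts: K1/α12 = 830/1.8 = 461 < K2 = 650; K2/α21 = 650/0.95 = 684 < K1 = 830.
Since both are reversed, neither can invade when rare; the interior point is a saddle.

unstable coexistence (outcome depends on initial conditions)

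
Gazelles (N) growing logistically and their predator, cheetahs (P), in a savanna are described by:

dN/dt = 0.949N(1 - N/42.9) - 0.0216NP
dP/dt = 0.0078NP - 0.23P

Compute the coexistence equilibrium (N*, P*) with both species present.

N* ≈ 29.5, P* ≈ 13.7

From dP/dt = 0 with P > 0: 0.0078N* = 0.23, so N* = 29.5.
Substitute into dN/dt = 0: 0.949(1 - 29.5/42.9) = 0.0216P*.
The bracket is 0.313, giving P* = 0.297/0.0216 = 13.7.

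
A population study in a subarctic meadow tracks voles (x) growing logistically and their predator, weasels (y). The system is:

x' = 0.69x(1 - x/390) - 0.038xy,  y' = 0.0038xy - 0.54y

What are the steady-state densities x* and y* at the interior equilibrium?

From dy/dt = 0 with y > 0: 0.0038x* = 0.54, so x* = 142.
Substitute into dx/dt = 0: 0.69(1 - 142/390) = 0.038y*.
The bracket is 0.636, giving y* = 0.439/0.038 = 11.5.

x* ≈ 142, y* ≈ 11.5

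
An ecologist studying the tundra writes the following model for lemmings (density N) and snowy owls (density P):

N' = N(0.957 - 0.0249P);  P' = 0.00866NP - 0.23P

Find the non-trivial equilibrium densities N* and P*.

N* ≈ 26.6, P* ≈ 38.4

Set dP/dt = 0 with P > 0: 0.00866N - 0.23 = 0, so N* = 0.23/0.00866 = 26.6.
Set dN/dt = 0 with N > 0: 0.957 - 0.0249P = 0, so P* = 0.957/0.0249 = 38.4.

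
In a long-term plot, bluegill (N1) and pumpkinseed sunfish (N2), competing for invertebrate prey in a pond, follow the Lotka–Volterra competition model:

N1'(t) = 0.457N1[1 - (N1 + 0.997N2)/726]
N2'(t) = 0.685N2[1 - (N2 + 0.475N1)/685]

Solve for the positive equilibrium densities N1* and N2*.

Setting both brackets to zero gives the nullclines N1 + 0.997N2 = 726 and 0.475N1 + N2 = 685.
Substituting N2 = 685 - 0.475N1 into the first: N1(1 - 0.997·0.475) = 726 - 0.997·685.
So N1* = 43.1/0.526 = 81.8, and then N2* = 685 - 0.475·81.8 = 646.

N1* ≈ 81.8, N2* ≈ 646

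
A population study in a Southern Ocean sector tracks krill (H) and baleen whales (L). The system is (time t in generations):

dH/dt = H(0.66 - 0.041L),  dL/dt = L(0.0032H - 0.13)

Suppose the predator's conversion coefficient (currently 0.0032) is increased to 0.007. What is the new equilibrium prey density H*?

H* ≈ 18.6

At the interior fixed point, setting dL/dt = 0 with L > 0 fixes H* = (predator death rate)/(HL coefficient) — independent of the other coefficients.
With the change, H* = 0.13/0.007 = 18.6; it falls from 40.6.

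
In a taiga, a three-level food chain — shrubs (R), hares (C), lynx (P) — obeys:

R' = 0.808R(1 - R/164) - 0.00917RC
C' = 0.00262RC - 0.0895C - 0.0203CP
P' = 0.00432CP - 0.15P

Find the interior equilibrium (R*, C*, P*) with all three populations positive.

From dP/dt = 0: 0.00432C* = 0.15, so C* = 34.7.
From dR/dt = 0: 0.808(1 - R*/164) = 0.00917·34.7, giving R* = 164·(1 - 0.394) = 99.4.
From dC/dt = 0: 0.00262·99.4 - 0.0895 = 0.0203P*, so P* = 0.171/0.0203 = 8.42.

R* ≈ 99.4, C* ≈ 34.7, P* ≈ 8.42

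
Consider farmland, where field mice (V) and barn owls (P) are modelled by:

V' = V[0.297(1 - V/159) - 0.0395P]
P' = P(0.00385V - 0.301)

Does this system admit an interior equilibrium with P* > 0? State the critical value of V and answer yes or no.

Threshold V = 78.2; K > 78.2, so yes, the predator persists.

The predator equation gives dP/dt > 0 only when V > 0.301/0.00385 = 78.2.
Without the predator, V → K = 159. Since 159 > 78.2, the predator can invade and persist.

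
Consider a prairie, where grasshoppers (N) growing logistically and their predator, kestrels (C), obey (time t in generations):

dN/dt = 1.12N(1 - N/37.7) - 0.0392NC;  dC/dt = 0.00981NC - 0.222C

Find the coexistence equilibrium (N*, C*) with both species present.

N* ≈ 22.6, C* ≈ 11.4

From dC/dt = 0 with C > 0: 0.00981N* = 0.222, so N* = 22.6.
Substitute into dN/dt = 0: 1.12(1 - 22.6/37.7) = 0.0392C*.
The bracket is 0.4, giving C* = 0.448/0.0392 = 11.4.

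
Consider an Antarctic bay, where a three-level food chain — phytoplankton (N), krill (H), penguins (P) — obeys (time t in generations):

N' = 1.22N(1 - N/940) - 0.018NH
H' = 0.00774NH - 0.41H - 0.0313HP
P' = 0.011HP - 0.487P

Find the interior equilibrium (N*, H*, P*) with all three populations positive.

From dP/dt = 0: 0.011H* = 0.487, so H* = 44.3.
From dN/dt = 0: 1.22(1 - N*/940) = 0.018·44.3, giving N* = 940·(1 - 0.653) = 326.
From dH/dt = 0: 0.00774·326 - 0.41 = 0.0313P*, so P* = 2.11/0.0313 = 67.5.

N* ≈ 326, H* ≈ 44.3, P* ≈ 67.5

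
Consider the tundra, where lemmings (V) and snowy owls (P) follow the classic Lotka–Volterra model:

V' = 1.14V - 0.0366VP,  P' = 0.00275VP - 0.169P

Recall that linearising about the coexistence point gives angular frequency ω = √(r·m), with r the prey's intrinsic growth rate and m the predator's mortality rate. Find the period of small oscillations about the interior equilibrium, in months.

T ≈ 14.3 months

Here r = 1.14 and m = 0.169, so r·m = 0.193.
ω = √0.193 = 0.439 per month, hence T = 2π/ω ≈ 14.3 months.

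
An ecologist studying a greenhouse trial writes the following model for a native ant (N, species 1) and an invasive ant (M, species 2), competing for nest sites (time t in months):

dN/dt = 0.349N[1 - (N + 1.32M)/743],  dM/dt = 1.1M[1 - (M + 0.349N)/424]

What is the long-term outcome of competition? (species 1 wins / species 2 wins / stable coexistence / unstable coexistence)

Compare the nullcline intercepts: K1/α12 = 743/1.32 = 563 > K2 = 424; K2/α21 = 424/0.349 = 1210 > K1 = 743.
Since both inequalities hold, each species can invade when rare, so the interior equilibrium is stable.

stable coexistence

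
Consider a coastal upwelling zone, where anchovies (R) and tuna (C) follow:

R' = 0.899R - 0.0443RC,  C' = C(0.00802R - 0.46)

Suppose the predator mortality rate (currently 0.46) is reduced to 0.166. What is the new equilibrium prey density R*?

R* ≈ 20.7

At the interior fixed point, setting dC/dt = 0 with C > 0 fixes R* = (predator death rate)/(RC coefficient) — independent of the other coefficients.
With the change, R* = 0.166/0.00802 = 20.7; it falls from 57.4.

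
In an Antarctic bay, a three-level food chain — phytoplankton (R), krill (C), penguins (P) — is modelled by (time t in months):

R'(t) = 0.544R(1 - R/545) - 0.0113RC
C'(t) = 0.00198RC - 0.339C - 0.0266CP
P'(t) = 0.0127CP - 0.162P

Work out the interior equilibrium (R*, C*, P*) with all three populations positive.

From dP/dt = 0: 0.0127C* = 0.162, so C* = 12.8.
From dR/dt = 0: 0.544(1 - R*/545) = 0.0113·12.8, giving R* = 545·(1 - 0.265) = 401.
From dC/dt = 0: 0.00198·401 - 0.339 = 0.0266P*, so P* = 0.454/0.0266 = 17.1.

R* ≈ 401, C* ≈ 12.8, P* ≈ 17.1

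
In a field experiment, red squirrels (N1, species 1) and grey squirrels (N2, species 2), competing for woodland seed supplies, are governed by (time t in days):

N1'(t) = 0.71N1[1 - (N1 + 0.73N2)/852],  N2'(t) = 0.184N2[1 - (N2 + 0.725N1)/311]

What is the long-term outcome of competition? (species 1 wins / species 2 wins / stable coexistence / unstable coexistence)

Compare the nullcline intercepts: K1/α12 = 852/0.73 = 1170 > K2 = 311; K2/α21 = 311/0.725 = 429 < K1 = 852.
Since the inequalities point opposite ways, species 1 can invade but species 2 cannot.

species 1 excludes species 2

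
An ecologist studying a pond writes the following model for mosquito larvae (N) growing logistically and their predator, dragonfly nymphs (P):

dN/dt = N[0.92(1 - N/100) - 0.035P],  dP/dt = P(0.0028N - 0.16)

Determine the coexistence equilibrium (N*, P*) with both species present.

From dP/dt = 0 with P > 0: 0.0028N* = 0.16, so N* = 57.1.
Substitute into dN/dt = 0: 0.92(1 - 57.1/100) = 0.035P*.
The bracket is 0.429, giving P* = 0.394/0.035 = 11.3.

N* ≈ 57.1, P* ≈ 11.3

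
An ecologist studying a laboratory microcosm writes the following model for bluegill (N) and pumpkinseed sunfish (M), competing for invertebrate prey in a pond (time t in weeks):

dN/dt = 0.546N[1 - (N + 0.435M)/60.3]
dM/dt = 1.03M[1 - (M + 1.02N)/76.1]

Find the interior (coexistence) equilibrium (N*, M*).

Setting both brackets to zero gives the nullclines N + 0.435M = 60.3 and 1.02N + M = 76.1.
Substituting M = 76.1 - 1.02N into the first: N(1 - 0.435·1.02) = 60.3 - 0.435·76.1.
So N* = 27.2/0.556 = 48.9, and then M* = 76.1 - 1.02·48.9 = 26.2.

N* ≈ 48.9, M* ≈ 26.2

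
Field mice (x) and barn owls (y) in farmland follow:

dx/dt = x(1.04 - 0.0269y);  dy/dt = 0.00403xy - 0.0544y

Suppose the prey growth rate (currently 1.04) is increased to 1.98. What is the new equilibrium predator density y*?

y* ≈ 73.6

At the interior fixed point, setting dx/dt = 0 with x > 0 fixes y* = (prey growth rate)/(xy coefficient) — independent of the other coefficients.
With the change, y* = 1.98/0.0269 = 73.6; it rises from 38.7.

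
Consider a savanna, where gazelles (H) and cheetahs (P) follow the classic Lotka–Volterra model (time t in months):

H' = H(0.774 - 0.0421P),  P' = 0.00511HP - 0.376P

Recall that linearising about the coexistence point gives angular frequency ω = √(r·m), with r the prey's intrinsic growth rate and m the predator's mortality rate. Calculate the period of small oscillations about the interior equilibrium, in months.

Here r = 0.774 and m = 0.376, so r·m = 0.291.
ω = √0.291 = 0.539 per month, hence T = 2π/ω ≈ 11.6 months.

T ≈ 11.6 months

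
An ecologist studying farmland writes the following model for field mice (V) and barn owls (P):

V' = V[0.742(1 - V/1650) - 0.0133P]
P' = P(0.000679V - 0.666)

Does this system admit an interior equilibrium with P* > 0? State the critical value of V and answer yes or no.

Threshold V = 981; K > 981, so yes, the predator persists.

The predator equation gives dP/dt > 0 only when V > 0.666/0.000679 = 981.
Without the predator, V → K = 1650. Since 1650 > 981, the predator can invade and persist.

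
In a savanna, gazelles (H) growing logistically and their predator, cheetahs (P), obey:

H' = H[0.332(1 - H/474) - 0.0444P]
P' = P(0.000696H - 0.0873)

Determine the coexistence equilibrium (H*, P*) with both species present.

From dP/dt = 0 with P > 0: 0.000696H* = 0.0873, so H* = 125.
Substitute into dH/dt = 0: 0.332(1 - 125/474) = 0.0444P*.
The bracket is 0.735, giving P* = 0.244/0.0444 = 5.5.

H* ≈ 125, P* ≈ 5.5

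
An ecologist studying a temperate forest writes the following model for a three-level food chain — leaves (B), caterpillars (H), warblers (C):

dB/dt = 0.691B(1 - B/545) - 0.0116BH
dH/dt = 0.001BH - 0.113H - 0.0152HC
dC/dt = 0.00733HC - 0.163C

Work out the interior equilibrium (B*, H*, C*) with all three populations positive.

B* ≈ 342, H* ≈ 22.2, C* ≈ 15

From dC/dt = 0: 0.00733H* = 0.163, so H* = 22.2.
From dB/dt = 0: 0.691(1 - B*/545) = 0.0116·22.2, giving B* = 545·(1 - 0.373) = 342.
From dH/dt = 0: 0.001·342 - 0.113 = 0.0152C*, so C* = 0.229/0.0152 = 15.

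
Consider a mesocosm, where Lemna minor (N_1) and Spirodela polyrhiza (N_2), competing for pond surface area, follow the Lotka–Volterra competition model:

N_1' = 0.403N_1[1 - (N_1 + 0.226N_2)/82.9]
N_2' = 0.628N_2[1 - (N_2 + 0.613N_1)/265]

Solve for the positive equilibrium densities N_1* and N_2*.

Setting both brackets to zero gives the nullclines N_1 + 0.226N_2 = 82.9 and 0.613N_1 + N_2 = 265.
Substituting N_2 = 265 - 0.613N_1 into the first: N_1(1 - 0.226·0.613) = 82.9 - 0.226·265.
So N_1* = 23/0.861 = 26.7, and then N_2* = 265 - 0.613·26.7 = 249.

N_1* ≈ 26.7, N_2* ≈ 249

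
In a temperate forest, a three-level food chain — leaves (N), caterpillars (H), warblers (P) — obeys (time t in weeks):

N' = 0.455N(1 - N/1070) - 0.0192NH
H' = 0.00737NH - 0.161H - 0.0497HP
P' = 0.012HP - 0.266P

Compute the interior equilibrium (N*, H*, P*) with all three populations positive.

N* ≈ 69.1, H* ≈ 22.2, P* ≈ 7.01

From dP/dt = 0: 0.012H* = 0.266, so H* = 22.2.
From dN/dt = 0: 0.455(1 - N*/1070) = 0.0192·22.2, giving N* = 1070·(1 - 0.935) = 69.1.
From dH/dt = 0: 0.00737·69.1 - 0.161 = 0.0497P*, so P* = 0.349/0.0497 = 7.01.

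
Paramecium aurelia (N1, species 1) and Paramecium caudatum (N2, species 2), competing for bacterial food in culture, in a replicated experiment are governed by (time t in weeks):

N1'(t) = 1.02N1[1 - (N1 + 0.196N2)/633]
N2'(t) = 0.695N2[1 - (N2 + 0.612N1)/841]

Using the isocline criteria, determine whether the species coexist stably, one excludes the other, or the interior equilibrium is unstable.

stable coexistence

Compare the nullcline intercepts: K1/α12 = 633/0.196 = 3230 > K2 = 841; K2/α21 = 841/0.612 = 1370 > K1 = 633.
Since both inequalities hold, each species can invade when rare, so the interior equilibrium is stable.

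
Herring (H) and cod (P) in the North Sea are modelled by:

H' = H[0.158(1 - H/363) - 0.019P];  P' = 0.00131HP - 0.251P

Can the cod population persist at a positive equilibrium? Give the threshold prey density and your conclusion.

The predator equation gives dP/dt > 0 only when H > 0.251/0.00131 = 192.
Without the predator, H → K = 363. Since 363 > 192, the predator can invade and persist.

Threshold H = 192; K > 192, so yes, the predator persists.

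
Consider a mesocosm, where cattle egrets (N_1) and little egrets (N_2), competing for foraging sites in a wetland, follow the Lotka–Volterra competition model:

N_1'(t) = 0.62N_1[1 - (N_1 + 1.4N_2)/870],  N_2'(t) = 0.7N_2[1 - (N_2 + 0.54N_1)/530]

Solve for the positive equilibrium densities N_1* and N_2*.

Setting both brackets to zero gives the nullclines N_1 + 1.4N_2 = 870 and 0.54N_1 + N_2 = 530.
Substituting N_2 = 530 - 0.54N_1 into the first: N_1(1 - 1.4·0.54) = 870 - 1.4·530.
So N_1* = 128/0.244 = 525, and then N_2* = 530 - 0.54·525 = 247.

N_1* ≈ 525, N_2* ≈ 247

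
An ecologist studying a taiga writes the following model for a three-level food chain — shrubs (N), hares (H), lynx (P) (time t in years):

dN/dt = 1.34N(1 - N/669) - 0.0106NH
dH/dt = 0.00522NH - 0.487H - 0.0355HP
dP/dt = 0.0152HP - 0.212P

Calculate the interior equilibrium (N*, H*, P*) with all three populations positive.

From dP/dt = 0: 0.0152H* = 0.212, so H* = 13.9.
From dN/dt = 0: 1.34(1 - N*/669) = 0.0106·13.9, giving N* = 669·(1 - 0.11) = 595.
From dH/dt = 0: 0.00522·595 - 0.487 = 0.0355P*, so P* = 2.62/0.0355 = 73.8.

N* ≈ 595, H* ≈ 13.9, P* ≈ 73.8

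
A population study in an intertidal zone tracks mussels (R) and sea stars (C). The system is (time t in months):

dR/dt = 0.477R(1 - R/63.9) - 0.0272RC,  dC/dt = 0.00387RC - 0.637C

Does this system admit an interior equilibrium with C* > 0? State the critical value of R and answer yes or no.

The predator equation gives dC/dt > 0 only when R > 0.637/0.00387 = 165.
Without the predator, R → K = 63.9. Since 63.9 < 165, the predator cannot invade.

Threshold R = 165; K < 165, so no, the predator goes extinct.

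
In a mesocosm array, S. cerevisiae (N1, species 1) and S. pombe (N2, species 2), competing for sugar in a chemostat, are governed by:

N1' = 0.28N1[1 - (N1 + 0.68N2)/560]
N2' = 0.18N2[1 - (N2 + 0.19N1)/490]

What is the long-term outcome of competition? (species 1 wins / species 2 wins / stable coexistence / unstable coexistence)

stable coexistence

Compare the nullcline intercepts: K1/α12 = 560/0.68 = 824 > K2 = 490; K2/α21 = 490/0.19 = 2580 > K1 = 560.
Since both inequalities hold, each species can invade when rare, so the interior equilibrium is stable.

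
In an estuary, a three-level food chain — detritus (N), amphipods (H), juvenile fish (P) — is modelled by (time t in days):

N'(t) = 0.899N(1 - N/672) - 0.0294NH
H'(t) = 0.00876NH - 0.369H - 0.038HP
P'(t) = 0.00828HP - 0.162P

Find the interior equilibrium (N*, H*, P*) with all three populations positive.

N* ≈ 242, H* ≈ 19.6, P* ≈ 46.1

From dP/dt = 0: 0.00828H* = 0.162, so H* = 19.6.
From dN/dt = 0: 0.899(1 - N*/672) = 0.0294·19.6, giving N* = 672·(1 - 0.64) = 242.
From dH/dt = 0: 0.00876·242 - 0.369 = 0.038P*, so P* = 1.75/0.038 = 46.1.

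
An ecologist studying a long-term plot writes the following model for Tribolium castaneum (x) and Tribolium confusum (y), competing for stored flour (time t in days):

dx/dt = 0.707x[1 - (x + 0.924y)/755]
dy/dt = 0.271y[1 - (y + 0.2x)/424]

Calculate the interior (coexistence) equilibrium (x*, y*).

Setting both brackets to zero gives the nullclines x + 0.924y = 755 and 0.2x + y = 424.
Substituting y = 424 - 0.2x into the first: x(1 - 0.924·0.2) = 755 - 0.924·424.
So x* = 363/0.815 = 446, and then y* = 424 - 0.2·446 = 335.

x* ≈ 446, y* ≈ 335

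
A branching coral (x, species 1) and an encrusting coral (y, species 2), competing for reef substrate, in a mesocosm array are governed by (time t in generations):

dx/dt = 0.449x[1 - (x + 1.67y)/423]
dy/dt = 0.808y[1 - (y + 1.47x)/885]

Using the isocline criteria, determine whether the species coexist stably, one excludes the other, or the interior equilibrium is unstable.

species 2 excludes species 1

Compare the nullcline intercepts: K1/α12 = 423/1.67 = 253 < K2 = 885; K2/α21 = 885/1.47 = 602 > K1 = 423.
Since the inequalities point opposite ways, species 2 can invade but species 1 cannot.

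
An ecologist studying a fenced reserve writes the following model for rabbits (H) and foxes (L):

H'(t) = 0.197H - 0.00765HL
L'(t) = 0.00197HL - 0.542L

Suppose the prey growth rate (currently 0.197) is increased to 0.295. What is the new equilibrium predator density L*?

L* ≈ 38.6

At the interior fixed point, setting dH/dt = 0 with H > 0 fixes L* = (prey growth rate)/(HL coefficient) — independent of the other coefficients.
With the change, L* = 0.295/0.00765 = 38.6; it rises from 25.8.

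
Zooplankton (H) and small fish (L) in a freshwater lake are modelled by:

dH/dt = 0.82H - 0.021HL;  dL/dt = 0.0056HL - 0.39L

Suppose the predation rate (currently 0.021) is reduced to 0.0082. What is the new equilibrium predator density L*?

At the interior fixed point, setting dH/dt = 0 with H > 0 fixes L* = (prey growth rate)/(HL coefficient) — independent of the other coefficients.
With the change, L* = 0.82/0.0082 = 100; it rises from 39.

L* ≈ 100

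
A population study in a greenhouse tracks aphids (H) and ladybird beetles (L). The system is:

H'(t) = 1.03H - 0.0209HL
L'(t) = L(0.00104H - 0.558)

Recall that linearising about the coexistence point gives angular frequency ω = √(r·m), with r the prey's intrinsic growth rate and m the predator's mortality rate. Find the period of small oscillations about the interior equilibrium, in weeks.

T ≈ 8.29 weeks

Here r = 1.03 and m = 0.558, so r·m = 0.575.
ω = √0.575 = 0.758 per week, hence T = 2π/ω ≈ 8.29 weeks.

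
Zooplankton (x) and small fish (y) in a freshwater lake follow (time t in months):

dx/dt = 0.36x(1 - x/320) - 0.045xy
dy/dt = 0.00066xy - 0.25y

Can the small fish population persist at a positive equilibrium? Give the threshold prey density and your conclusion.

The predator equation gives dy/dt > 0 only when x > 0.25/0.00066 = 379.
Without the predator, x → K = 320. Since 320 < 379, the predator cannot invade.

Threshold x = 379; K < 379, so no, the predator goes extinct.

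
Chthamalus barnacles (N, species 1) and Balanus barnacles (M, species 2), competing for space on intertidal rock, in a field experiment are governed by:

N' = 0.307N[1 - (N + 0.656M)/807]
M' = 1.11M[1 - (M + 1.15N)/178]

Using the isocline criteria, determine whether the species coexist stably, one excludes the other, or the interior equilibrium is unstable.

Compare the nullcline intercepts: K1/α12 = 807/0.656 = 1230 > K2 = 178; K2/α21 = 178/1.15 = 155 < K1 = 807.
Since the inequalities point opposite ways, species 1 can invade but species 2 cannot.

species 1 excludes species 2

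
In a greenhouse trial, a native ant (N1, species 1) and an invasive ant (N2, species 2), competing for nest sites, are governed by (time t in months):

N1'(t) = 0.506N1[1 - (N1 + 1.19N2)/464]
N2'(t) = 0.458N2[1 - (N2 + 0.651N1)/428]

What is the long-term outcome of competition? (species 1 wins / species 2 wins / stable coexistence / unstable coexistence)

Compare the nullcline intercepts: K1/α12 = 464/1.19 = 390 < K2 = 428; K2/α21 = 428/0.651 = 657 > K1 = 464.
Since the inequalities point opposite ways, species 2 can invade but species 1 cannot.

species 2 excludes species 1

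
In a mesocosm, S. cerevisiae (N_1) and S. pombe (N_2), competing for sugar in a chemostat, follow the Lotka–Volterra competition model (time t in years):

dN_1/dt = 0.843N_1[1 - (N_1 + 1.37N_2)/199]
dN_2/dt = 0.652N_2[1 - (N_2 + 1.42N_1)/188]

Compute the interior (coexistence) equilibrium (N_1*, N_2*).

N_1* ≈ 61.9, N_2* ≈ 100

Setting both brackets to zero gives the nullclines N_1 + 1.37N_2 = 199 and 1.42N_1 + N_2 = 188.
Substituting N_2 = 188 - 1.42N_1 into the first: N_1(1 - 1.37·1.42) = 199 - 1.37·188.
So N_1* = -58.6/-0.945 = 61.9, and then N_2* = 188 - 1.42·61.9 = 100.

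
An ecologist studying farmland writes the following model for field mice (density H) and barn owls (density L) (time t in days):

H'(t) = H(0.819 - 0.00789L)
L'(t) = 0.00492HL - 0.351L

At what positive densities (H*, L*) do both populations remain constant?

H* ≈ 71.3, L* ≈ 104

Set dL/dt = 0 with L > 0: 0.00492H - 0.351 = 0, so H* = 0.351/0.00492 = 71.3.
Set dH/dt = 0 with H > 0: 0.819 - 0.00789L = 0, so L* = 0.819/0.00789 = 104.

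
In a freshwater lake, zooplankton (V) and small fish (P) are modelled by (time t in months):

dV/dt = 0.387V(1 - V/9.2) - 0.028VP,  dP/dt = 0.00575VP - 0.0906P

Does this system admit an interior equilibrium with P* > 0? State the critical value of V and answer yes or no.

Threshold V = 15.8; K < 15.8, so no, the predator goes extinct.

The predator equation gives dP/dt > 0 only when V > 0.0906/0.00575 = 15.8.
Without the predator, V → K = 9.2. Since 9.2 < 15.8, the predator cannot invade.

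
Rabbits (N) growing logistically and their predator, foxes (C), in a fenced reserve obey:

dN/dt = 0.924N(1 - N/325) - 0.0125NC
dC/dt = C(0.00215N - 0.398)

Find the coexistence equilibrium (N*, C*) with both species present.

N* ≈ 185, C* ≈ 31.8

From dC/dt = 0 with C > 0: 0.00215N* = 0.398, so N* = 185.
Substitute into dN/dt = 0: 0.924(1 - 185/325) = 0.0125C*.
The bracket is 0.43, giving C* = 0.398/0.0125 = 31.8.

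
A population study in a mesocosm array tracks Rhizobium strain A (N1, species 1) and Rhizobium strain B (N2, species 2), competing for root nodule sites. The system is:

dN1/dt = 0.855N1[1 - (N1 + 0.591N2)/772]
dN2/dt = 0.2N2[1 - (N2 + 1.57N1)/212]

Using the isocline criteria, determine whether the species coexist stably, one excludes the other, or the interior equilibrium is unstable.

species 1 excludes species 2

Compare the nullcline intercepts: K1/α12 = 772/0.591 = 1310 > K2 = 212; K2/α21 = 212/1.57 = 135 < K1 = 772.
Since the inequalities point opposite ways, species 1 can invade but species 2 cannot.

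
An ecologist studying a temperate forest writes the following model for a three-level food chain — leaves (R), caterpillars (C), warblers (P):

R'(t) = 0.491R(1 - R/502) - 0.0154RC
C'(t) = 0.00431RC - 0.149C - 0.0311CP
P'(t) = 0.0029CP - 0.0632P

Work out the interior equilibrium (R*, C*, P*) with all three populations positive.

From dP/dt = 0: 0.0029C* = 0.0632, so C* = 21.8.
From dR/dt = 0: 0.491(1 - R*/502) = 0.0154·21.8, giving R* = 502·(1 - 0.684) = 159.
From dC/dt = 0: 0.00431·159 - 0.149 = 0.0311P*, so P* = 0.536/0.0311 = 17.2.

R* ≈ 159, C* ≈ 21.8, P* ≈ 17.2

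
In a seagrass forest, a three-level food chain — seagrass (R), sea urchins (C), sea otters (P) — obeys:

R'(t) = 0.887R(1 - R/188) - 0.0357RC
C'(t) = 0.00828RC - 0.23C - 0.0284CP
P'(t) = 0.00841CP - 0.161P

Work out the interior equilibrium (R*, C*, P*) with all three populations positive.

From dP/dt = 0: 0.00841C* = 0.161, so C* = 19.1.
From dR/dt = 0: 0.887(1 - R*/188) = 0.0357·19.1, giving R* = 188·(1 - 0.771) = 43.1.
From dC/dt = 0: 0.00828·43.1 - 0.23 = 0.0284P*, so P* = 0.127/0.0284 = 4.48.

R* ≈ 43.1, C* ≈ 19.1, P* ≈ 4.48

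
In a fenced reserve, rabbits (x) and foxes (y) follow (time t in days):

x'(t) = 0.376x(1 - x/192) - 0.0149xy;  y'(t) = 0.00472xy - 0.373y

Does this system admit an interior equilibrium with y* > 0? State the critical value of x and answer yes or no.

The predator equation gives dy/dt > 0 only when x > 0.373/0.00472 = 79.
Without the predator, x → K = 192. Since 192 > 79, the predator can invade and persist.

Threshold x = 79; K > 79, so yes, the predator persists.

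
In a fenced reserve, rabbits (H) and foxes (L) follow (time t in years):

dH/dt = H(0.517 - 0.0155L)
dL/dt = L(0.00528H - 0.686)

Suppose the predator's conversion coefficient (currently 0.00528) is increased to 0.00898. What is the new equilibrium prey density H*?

H* ≈ 76.4

At the interior fixed point, setting dL/dt = 0 with L > 0 fixes H* = (predator death rate)/(HL coefficient) — independent of the other coefficients.
With the change, H* = 0.686/0.00898 = 76.4; it falls from 130.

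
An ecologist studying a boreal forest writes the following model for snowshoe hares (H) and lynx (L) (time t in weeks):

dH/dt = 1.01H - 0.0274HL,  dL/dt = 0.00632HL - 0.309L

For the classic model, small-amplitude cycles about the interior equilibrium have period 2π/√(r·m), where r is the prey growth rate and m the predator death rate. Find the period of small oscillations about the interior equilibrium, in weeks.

Here r = 1.01 and m = 0.309, so r·m = 0.312.
ω = √0.312 = 0.559 per week, hence T = 2π/ω ≈ 11.2 weeks.

T ≈ 11.2 weeks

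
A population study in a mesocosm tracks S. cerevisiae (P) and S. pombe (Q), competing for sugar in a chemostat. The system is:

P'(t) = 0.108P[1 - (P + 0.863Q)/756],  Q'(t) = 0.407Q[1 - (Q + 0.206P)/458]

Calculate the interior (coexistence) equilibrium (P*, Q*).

P* ≈ 439, Q* ≈ 368

Setting both brackets to zero gives the nullclines P + 0.863Q = 756 and 0.206P + Q = 458.
Substituting Q = 458 - 0.206P into the first: P(1 - 0.863·0.206) = 756 - 0.863·458.
So P* = 361/0.822 = 439, and then Q* = 458 - 0.206·439 = 368.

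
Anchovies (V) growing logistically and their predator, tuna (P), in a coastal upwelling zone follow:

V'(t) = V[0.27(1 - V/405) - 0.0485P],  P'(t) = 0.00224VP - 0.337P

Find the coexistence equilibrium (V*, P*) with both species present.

From dP/dt = 0 with P > 0: 0.00224V* = 0.337, so V* = 150.
Substitute into dV/dt = 0: 0.27(1 - 150/405) = 0.0485P*.
The bracket is 0.629, giving P* = 0.17/0.0485 = 3.5.

V* ≈ 150, P* ≈ 3.5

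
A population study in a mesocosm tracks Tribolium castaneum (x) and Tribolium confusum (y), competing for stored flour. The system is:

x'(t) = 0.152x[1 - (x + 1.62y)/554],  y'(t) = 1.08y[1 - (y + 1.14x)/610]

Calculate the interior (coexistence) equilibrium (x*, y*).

x* ≈ 513, y* ≈ 25.5

Setting both brackets to zero gives the nullclines x + 1.62y = 554 and 1.14x + y = 610.
Substituting y = 610 - 1.14x into the first: x(1 - 1.62·1.14) = 554 - 1.62·610.
So x* = -434/-0.847 = 513, and then y* = 610 - 1.14·513 = 25.5.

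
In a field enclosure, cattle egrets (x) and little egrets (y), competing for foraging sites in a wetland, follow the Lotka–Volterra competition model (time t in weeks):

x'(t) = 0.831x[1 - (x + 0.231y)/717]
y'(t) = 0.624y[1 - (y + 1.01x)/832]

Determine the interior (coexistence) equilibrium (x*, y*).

x* ≈ 685, y* ≈ 141

Setting both brackets to zero gives the nullclines x + 0.231y = 717 and 1.01x + y = 832.
Substituting y = 832 - 1.01x into the first: x(1 - 0.231·1.01) = 717 - 0.231·832.
So x* = 525/0.767 = 685, and then y* = 832 - 1.01·685 = 141.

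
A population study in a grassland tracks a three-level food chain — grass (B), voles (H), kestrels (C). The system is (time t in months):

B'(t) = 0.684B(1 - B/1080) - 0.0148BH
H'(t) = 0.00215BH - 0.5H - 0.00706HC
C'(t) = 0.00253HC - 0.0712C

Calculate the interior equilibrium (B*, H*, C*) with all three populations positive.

From dC/dt = 0: 0.00253H* = 0.0712, so H* = 28.1.
From dB/dt = 0: 0.684(1 - B*/1080) = 0.0148·28.1, giving B* = 1080·(1 - 0.609) = 422.
From dH/dt = 0: 0.00215·422 - 0.5 = 0.00706C*, so C* = 0.408/0.00706 = 57.8.

B* ≈ 422, H* ≈ 28.1, C* ≈ 57.8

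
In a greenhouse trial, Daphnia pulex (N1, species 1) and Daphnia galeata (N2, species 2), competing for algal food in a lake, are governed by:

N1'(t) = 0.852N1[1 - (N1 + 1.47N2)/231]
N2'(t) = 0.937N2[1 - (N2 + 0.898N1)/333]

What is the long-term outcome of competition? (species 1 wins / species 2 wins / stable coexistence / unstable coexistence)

species 2 excludes species 1

Compare the nullcline intercepts: K1/α12 = 231/1.47 = 157 < K2 = 333; K2/α21 = 333/0.898 = 371 > K1 = 231.
Since the inequalities point opposite ways, species 2 can invade but species 1 cannot.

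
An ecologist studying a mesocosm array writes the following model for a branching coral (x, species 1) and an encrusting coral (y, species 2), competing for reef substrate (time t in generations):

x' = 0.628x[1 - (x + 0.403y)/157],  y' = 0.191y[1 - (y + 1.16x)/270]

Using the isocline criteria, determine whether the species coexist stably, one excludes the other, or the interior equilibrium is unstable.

stable coexistence

Compare the nullcline intercepts: K1/α12 = 157/0.403 = 390 > K2 = 270; K2/α21 = 270/1.16 = 233 > K1 = 157.
Since both inequalities hold, each species can invade when rare, so the interior equilibrium is stable.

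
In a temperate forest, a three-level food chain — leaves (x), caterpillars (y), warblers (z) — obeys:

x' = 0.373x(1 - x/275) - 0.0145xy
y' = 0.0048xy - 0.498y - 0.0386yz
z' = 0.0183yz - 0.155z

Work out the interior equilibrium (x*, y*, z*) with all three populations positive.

x* ≈ 184, y* ≈ 8.47, z* ≈ 10

From dz/dt = 0: 0.0183y* = 0.155, so y* = 8.47.
From dx/dt = 0: 0.373(1 - x*/275) = 0.0145·8.47, giving x* = 275·(1 - 0.329) = 184.
From dy/dt = 0: 0.0048·184 - 0.498 = 0.0386z*, so z* = 0.387/0.0386 = 10.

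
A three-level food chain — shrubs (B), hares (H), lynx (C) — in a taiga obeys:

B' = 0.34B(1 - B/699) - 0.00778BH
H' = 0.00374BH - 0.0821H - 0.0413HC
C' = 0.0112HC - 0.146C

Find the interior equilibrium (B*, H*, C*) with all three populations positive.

From dC/dt = 0: 0.0112H* = 0.146, so H* = 13.
From dB/dt = 0: 0.34(1 - B*/699) = 0.00778·13, giving B* = 699·(1 - 0.298) = 490.
From dH/dt = 0: 0.00374·490 - 0.0821 = 0.0413C*, so C* = 1.75/0.0413 = 42.4.

B* ≈ 490, H* ≈ 13, C* ≈ 42.4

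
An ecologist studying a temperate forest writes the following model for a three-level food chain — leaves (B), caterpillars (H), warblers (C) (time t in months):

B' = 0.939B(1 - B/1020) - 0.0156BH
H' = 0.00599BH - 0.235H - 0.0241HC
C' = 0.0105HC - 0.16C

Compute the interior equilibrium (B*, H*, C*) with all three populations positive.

From dC/dt = 0: 0.0105H* = 0.16, so H* = 15.2.
From dB/dt = 0: 0.939(1 - B*/1020) = 0.0156·15.2, giving B* = 1020·(1 - 0.253) = 762.
From dH/dt = 0: 0.00599·762 - 0.235 = 0.0241C*, so C* = 4.33/0.0241 = 180.

B* ≈ 762, H* ≈ 15.2, C* ≈ 180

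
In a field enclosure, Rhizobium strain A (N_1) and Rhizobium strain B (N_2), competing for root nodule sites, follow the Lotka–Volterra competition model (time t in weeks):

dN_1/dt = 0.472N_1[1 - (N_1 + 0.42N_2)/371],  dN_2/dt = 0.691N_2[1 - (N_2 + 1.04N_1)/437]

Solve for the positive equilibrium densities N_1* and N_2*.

N_1* ≈ 333, N_2* ≈ 90.8

Setting both brackets to zero gives the nullclines N_1 + 0.42N_2 = 371 and 1.04N_1 + N_2 = 437.
Substituting N_2 = 437 - 1.04N_1 into the first: N_1(1 - 0.42·1.04) = 371 - 0.42·437.
So N_1* = 187/0.563 = 333, and then N_2* = 437 - 1.04·333 = 90.8.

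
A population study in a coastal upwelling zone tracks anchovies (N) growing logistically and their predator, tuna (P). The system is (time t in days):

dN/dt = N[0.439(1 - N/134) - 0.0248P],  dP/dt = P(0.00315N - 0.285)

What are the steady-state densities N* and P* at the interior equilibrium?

N* ≈ 90.5, P* ≈ 5.75

From dP/dt = 0 with P > 0: 0.00315N* = 0.285, so N* = 90.5.
Substitute into dN/dt = 0: 0.439(1 - 90.5/134) = 0.0248P*.
The bracket is 0.325, giving P* = 0.143/0.0248 = 5.75.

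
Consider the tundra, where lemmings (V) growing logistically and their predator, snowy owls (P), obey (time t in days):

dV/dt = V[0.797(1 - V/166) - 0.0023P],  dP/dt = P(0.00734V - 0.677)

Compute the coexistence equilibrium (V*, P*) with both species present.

V* ≈ 92.2, P* ≈ 154

From dP/dt = 0 with P > 0: 0.00734V* = 0.677, so V* = 92.2.
Substitute into dV/dt = 0: 0.797(1 - 92.2/166) = 0.0023P*.
The bracket is 0.444, giving P* = 0.354/0.0023 = 154.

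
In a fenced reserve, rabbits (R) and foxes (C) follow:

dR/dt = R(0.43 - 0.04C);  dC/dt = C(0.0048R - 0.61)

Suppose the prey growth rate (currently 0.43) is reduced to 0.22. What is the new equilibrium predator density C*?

At the interior fixed point, setting dR/dt = 0 with R > 0 fixes C* = (prey growth rate)/(RC coefficient) — independent of the other coefficients.
With the change, C* = 0.22/0.04 = 5.5; it falls from 10.8.

C* ≈ 5.5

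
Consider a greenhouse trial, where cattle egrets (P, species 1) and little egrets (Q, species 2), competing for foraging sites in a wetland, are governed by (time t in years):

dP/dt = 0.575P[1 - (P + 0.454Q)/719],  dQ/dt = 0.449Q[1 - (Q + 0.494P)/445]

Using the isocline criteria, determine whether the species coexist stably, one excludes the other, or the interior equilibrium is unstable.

stable coexistence

Compare the nullcline intercepts: K1/α12 = 719/0.454 = 1580 > K2 = 445; K2/α21 = 445/0.494 = 901 > K1 = 719.
Since both inequalities hold, each species can invade when rare, so the interior equilibrium is stable.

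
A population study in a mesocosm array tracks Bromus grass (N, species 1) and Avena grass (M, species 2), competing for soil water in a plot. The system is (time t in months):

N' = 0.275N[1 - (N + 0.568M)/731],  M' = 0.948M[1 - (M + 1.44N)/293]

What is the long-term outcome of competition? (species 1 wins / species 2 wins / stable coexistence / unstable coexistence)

species 1 excludes species 2

Compare the nullcline intercepts: K1/α12 = 731/0.568 = 1290 > K2 = 293; K2/α21 = 293/1.44 = 203 < K1 = 731.
Since the inequalities point opposite ways, species 1 can invade but species 2 cannot.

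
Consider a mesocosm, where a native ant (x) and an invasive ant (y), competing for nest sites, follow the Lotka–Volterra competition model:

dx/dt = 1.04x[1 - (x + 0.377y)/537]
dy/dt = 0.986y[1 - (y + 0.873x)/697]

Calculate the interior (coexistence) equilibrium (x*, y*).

x* ≈ 409, y* ≈ 340

Setting both brackets to zero gives the nullclines x + 0.377y = 537 and 0.873x + y = 697.
Substituting y = 697 - 0.873x into the first: x(1 - 0.377·0.873) = 537 - 0.377·697.
So x* = 274/0.671 = 409, and then y* = 697 - 0.873·409 = 340.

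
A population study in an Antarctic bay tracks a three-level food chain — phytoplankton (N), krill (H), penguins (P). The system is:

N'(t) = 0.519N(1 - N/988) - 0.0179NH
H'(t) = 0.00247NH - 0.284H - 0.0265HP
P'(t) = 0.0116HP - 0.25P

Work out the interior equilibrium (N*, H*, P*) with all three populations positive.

From dP/dt = 0: 0.0116H* = 0.25, so H* = 21.6.
From dN/dt = 0: 0.519(1 - N*/988) = 0.0179·21.6, giving N* = 988·(1 - 0.743) = 254.
From dH/dt = 0: 0.00247·254 - 0.284 = 0.0265P*, so P* = 0.342/0.0265 = 12.9.

N* ≈ 254, H* ≈ 21.6, P* ≈ 12.9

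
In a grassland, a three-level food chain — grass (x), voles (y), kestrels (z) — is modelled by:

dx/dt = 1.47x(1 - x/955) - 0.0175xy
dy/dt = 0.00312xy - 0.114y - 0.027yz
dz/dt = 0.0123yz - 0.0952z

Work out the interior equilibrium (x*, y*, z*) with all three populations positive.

From dz/dt = 0: 0.0123y* = 0.0952, so y* = 7.74.
From dx/dt = 0: 1.47(1 - x*/955) = 0.0175·7.74, giving x* = 955·(1 - 0.0921) = 867.
From dy/dt = 0: 0.00312·867 - 0.114 = 0.027z*, so z* = 2.59/0.027 = 96.

x* ≈ 867, y* ≈ 7.74, z* ≈ 96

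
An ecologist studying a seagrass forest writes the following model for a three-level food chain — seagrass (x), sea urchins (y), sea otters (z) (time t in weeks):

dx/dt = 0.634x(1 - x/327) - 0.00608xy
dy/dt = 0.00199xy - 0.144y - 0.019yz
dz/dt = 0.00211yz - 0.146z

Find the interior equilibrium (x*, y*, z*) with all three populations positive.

From dz/dt = 0: 0.00211y* = 0.146, so y* = 69.2.
From dx/dt = 0: 0.634(1 - x*/327) = 0.00608·69.2, giving x* = 327·(1 - 0.664) = 110.
From dy/dt = 0: 0.00199·110 - 0.144 = 0.019z*, so z* = 0.0749/0.019 = 3.94.

x* ≈ 110, y* ≈ 69.2, z* ≈ 3.94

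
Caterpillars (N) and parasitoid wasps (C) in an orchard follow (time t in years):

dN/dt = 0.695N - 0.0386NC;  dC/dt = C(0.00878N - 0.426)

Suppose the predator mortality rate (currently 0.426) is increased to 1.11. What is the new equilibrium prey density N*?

At the interior fixed point, setting dC/dt = 0 with C > 0 fixes N* = (predator death rate)/(NC coefficient) — independent of the other coefficients.
With the change, N* = 1.11/0.00878 = 126; it rises from 48.5.

N* ≈ 126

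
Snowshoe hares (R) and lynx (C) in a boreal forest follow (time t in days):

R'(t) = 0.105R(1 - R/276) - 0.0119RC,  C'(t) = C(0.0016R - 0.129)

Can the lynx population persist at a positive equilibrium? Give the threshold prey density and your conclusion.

Threshold R = 80.6; K > 80.6, so yes, the predator persists.

The predator equation gives dC/dt > 0 only when R > 0.129/0.0016 = 80.6.
Without the predator, R → K = 276. Since 276 > 80.6, the predator can invade and persist.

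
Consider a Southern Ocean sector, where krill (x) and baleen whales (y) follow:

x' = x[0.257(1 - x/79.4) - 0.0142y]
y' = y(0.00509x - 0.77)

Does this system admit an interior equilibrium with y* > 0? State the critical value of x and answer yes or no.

Threshold x = 151; K < 151, so no, the predator goes extinct.

The predator equation gives dy/dt > 0 only when x > 0.77/0.00509 = 151.
Without the predator, x → K = 79.4. Since 79.4 < 151, the predator cannot invade.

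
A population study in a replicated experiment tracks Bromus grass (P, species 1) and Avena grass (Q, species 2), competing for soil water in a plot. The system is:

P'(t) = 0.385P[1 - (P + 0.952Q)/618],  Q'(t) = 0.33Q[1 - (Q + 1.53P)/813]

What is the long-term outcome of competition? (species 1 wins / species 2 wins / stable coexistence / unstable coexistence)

unstable coexistence (outcome depends on initial conditions)

Compare the nullcline intercepts: K1/α12 = 618/0.952 = 649 < K2 = 813; K2/α21 = 813/1.53 = 531 < K1 = 618.
Since both are reversed, neither can invade when rare; the interior point is a saddle.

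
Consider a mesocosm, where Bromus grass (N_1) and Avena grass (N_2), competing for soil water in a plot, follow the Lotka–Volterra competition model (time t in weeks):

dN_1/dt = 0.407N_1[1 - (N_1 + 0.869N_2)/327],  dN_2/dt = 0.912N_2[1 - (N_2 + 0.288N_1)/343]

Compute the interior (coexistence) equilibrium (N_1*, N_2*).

Setting both brackets to zero gives the nullclines N_1 + 0.869N_2 = 327 and 0.288N_1 + N_2 = 343.
Substituting N_2 = 343 - 0.288N_1 into the first: N_1(1 - 0.869·0.288) = 327 - 0.869·343.
So N_1* = 28.9/0.75 = 38.6, and then N_2* = 343 - 0.288·38.6 = 332.

N_1* ≈ 38.6, N_2* ≈ 332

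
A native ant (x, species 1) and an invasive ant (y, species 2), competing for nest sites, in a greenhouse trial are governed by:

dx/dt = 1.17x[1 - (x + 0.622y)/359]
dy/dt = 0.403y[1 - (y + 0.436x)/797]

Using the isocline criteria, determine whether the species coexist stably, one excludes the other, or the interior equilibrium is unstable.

species 2 excludes species 1

Compare the nullcline intercepts: K1/α12 = 359/0.622 = 577 < K2 = 797; K2/α21 = 797/0.436 = 1830 > K1 = 359.
Since the inequalities point opposite ways, species 2 can invade but species 1 cannot.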